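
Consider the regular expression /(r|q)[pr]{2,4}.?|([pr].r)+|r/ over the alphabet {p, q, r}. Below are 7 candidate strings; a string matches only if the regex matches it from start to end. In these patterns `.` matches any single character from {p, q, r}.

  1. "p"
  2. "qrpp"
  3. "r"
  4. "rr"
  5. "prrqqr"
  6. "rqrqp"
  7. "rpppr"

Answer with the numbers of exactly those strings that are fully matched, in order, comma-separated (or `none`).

2, 3, 7

1 → no match
2 → match
3 → match
4 → no match
5 → no match
6 → no match
7 → match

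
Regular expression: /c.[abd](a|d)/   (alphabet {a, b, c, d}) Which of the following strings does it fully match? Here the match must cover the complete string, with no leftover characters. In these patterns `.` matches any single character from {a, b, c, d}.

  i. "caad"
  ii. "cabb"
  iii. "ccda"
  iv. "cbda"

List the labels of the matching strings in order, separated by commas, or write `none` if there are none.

i → match
ii → no match
iii → match
iv → match

i, iii, iv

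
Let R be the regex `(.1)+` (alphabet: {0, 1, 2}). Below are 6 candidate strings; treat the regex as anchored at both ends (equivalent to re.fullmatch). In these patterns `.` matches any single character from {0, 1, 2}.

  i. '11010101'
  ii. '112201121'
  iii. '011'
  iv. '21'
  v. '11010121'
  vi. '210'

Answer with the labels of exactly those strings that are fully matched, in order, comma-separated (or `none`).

i, iv, v

i. '11010101' → match
ii. '112201121' → no match
iii. '011' → no match
iv. '21' → match
v. '11010121' → match
vi. '210' → no match — must end with '1'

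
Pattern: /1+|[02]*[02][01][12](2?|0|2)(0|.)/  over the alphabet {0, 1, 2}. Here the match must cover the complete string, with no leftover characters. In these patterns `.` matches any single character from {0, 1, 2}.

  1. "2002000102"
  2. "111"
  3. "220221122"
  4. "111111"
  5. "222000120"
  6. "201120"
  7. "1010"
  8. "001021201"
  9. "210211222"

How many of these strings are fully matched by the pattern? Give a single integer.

1 → match
2 → match
3 → match
4 → match
5 → match
6 → match
7 → no match
8 → no match
9 → no match
Total matched: 6

6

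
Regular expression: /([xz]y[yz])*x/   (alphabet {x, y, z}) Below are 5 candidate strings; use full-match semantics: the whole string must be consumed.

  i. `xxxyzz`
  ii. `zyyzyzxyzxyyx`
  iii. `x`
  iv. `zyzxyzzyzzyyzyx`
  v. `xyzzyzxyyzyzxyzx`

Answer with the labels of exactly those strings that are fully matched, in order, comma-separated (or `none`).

i → no match — must end with `x`
ii → match
iii → match
iv → no match
v → match

ii, iii, v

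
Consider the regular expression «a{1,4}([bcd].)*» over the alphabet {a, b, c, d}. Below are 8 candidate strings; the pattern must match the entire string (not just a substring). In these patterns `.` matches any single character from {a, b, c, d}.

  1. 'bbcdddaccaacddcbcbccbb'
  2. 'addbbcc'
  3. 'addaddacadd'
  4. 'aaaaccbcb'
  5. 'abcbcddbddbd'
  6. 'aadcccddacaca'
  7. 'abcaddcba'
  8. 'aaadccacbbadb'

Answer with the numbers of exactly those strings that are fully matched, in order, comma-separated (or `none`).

1 → no match — must start with 'a'
2 → match
3 → no match
4 → no match
5 → no match
6 → no match
7 → no match
8 → match

2, 8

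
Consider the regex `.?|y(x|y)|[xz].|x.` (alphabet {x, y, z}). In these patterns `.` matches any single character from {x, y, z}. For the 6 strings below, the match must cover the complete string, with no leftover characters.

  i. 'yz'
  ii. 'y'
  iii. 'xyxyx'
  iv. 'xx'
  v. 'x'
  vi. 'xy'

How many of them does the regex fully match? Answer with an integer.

4

i → no match
ii → match
iii → no match
iv → match
v → match
vi → match
Total matched: 4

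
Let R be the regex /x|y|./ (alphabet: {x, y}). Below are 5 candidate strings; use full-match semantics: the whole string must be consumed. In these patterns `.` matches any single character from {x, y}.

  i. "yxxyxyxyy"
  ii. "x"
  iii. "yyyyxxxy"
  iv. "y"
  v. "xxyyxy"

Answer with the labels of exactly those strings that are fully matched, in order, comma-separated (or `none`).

ii, iv

i → no match
ii → match
iii → no match
iv → match
v → no match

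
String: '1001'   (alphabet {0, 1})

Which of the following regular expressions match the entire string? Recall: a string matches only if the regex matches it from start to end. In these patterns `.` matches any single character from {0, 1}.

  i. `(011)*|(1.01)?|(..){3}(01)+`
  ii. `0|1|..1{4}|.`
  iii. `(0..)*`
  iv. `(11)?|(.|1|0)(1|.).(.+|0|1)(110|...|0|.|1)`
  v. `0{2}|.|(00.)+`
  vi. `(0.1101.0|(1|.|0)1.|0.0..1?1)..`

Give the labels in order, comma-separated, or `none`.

i

i → match
ii → no match
iii → no match
iv → no match
v → no match
vi → no match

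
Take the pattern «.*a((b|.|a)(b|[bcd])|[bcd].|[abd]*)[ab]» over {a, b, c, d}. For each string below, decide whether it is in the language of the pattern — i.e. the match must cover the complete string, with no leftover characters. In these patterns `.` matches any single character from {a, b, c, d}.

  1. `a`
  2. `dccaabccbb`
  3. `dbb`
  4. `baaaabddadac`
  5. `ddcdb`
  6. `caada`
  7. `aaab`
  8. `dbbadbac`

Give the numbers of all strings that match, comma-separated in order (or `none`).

6, 7

1 → no match
2 → no match
3 → no match
4 → no match
5 → no match
6 → match
7 → match
8 → no match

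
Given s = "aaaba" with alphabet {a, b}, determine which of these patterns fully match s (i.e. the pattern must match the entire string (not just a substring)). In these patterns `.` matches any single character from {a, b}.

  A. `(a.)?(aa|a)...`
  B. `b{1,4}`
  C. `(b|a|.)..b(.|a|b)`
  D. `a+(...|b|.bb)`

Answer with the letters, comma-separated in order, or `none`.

A, C, D

A → match
B → no match — must start with "b"
C → match
D → match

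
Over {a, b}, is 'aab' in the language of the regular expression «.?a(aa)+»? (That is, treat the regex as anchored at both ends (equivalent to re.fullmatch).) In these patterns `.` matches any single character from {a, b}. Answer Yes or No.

Every match must end with 'aa', but 'aab' does not.

No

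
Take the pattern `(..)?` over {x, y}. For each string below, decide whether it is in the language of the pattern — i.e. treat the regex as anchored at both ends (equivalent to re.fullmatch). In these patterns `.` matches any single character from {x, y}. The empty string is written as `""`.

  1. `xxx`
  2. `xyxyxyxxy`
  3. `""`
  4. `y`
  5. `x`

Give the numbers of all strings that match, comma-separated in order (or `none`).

3

1 → no match
2 → no match
3 → match
4 → no match
5 → no match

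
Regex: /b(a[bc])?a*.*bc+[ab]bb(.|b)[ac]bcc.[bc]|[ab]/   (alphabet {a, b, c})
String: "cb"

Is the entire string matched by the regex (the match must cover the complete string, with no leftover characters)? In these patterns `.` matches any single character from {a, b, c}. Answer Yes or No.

No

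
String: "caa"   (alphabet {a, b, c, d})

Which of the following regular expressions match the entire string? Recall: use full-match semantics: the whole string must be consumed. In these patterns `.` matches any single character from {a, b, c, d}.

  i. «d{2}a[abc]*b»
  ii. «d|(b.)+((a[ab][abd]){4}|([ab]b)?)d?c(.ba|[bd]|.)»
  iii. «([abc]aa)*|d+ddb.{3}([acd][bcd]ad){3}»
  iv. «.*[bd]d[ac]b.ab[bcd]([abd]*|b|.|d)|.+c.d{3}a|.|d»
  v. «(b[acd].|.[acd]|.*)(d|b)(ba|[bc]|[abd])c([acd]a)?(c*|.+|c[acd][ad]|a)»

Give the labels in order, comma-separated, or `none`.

iii

i → no match — must start with "d"
ii → no match
iii → match
iv → no match
v → no match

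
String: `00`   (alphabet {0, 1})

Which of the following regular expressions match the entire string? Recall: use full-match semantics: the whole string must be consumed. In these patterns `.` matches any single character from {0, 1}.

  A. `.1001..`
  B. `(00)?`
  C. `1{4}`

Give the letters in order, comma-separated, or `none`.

B

A → no match
B → match
C → no match — must start with `1`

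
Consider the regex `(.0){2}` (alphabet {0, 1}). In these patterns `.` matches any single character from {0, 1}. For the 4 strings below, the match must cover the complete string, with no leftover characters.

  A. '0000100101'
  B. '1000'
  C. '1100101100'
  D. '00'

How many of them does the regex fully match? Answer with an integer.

1

A. '0000100101' → no match — must end with '0'
B. '1000' → match
C. '1100101100' → no match
D. '00' → no match
Total matched: 1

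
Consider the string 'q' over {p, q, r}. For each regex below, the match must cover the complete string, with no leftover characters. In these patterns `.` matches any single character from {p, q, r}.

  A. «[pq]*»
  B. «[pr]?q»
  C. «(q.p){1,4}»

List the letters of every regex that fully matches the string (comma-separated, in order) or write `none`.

A → match
B → match
C → no match — must end with 'p'

A, B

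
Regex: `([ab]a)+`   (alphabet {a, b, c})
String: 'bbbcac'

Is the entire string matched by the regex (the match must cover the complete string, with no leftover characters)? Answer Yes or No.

Every match must end with 'a', but 'bbbcac' does not.

No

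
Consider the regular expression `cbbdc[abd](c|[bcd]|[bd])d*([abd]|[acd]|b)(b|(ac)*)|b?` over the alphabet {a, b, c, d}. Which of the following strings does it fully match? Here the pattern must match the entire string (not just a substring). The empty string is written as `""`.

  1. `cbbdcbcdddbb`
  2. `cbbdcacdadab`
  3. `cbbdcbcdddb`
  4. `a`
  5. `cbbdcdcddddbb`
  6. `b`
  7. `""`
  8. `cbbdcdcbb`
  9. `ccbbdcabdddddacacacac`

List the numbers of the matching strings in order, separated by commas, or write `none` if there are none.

1 → match
2 → no match
3 → match
4 → no match
5 → match
6 → match
7 → match
8 → match
9 → no match

1, 3, 5, 6, 7, 8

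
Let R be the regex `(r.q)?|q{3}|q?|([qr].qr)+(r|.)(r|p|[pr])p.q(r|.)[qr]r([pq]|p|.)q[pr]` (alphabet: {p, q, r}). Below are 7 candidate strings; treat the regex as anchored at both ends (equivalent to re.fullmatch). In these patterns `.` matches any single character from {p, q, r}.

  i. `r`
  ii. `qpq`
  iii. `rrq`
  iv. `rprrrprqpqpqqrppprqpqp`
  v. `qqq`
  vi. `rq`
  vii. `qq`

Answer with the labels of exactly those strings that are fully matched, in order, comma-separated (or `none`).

i → no match
ii → no match
iii → match
iv → no match
v → match
vi → no match
vii → no match

iii, v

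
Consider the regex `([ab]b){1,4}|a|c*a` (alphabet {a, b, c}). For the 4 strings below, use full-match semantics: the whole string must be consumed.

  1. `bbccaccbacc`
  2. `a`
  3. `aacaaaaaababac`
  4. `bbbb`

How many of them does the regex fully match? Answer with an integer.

2

1 → no match
2 → match
3 → no match
4 → match
Total matched: 2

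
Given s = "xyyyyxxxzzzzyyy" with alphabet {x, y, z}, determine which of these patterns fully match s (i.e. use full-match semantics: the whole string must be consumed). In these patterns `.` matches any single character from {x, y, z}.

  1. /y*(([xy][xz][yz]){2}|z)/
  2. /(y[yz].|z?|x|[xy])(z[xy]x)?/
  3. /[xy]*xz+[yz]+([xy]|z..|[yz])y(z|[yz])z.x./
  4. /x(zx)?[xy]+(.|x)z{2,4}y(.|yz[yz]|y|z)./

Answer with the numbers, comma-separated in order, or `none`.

4

1 → no match
2 → no match
3 → no match
4 → match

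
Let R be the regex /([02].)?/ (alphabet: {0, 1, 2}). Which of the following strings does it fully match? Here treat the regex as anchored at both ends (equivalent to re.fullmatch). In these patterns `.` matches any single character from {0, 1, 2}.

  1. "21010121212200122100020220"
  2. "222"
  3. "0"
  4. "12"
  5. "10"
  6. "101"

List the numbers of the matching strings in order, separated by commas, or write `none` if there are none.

none

1 → no match
2 → no match
3 → no match
4 → no match
5 → no match
6 → no match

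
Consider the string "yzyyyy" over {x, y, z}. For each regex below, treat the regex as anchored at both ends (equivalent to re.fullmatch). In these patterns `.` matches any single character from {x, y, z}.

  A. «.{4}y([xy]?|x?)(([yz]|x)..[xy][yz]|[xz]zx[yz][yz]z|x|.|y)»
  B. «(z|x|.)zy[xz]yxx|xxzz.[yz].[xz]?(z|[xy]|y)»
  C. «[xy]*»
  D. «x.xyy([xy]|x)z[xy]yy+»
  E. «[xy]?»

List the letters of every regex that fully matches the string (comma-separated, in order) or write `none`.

A → match
B → no match
C → no match
D → no match — must start with "x"
E → no match

A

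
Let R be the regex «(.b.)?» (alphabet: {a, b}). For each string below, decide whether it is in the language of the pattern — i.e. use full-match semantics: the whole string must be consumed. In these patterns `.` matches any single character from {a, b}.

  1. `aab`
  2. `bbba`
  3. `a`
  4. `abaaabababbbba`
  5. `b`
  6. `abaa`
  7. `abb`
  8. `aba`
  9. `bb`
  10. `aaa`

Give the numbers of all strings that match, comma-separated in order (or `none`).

7, 8

1 → no match
2 → no match
3 → no match
4 → no match
5 → no match
6 → no match
7 → match
8 → match
9 → no match
10 → no match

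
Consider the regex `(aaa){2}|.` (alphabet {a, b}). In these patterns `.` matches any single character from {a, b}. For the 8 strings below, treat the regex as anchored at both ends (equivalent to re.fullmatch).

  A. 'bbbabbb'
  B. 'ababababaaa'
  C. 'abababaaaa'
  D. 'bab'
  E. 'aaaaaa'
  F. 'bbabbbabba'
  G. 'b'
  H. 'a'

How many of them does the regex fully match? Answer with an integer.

A. 'bbbabbb' → no match
B. 'ababababaaa' → no match
C. 'abababaaaa' → no match
D. 'bab' → no match
E. 'aaaaaa' → match
F. 'bbabbbabba' → no match
G. 'b' → match
H. 'a' → match
Total matched: 3

3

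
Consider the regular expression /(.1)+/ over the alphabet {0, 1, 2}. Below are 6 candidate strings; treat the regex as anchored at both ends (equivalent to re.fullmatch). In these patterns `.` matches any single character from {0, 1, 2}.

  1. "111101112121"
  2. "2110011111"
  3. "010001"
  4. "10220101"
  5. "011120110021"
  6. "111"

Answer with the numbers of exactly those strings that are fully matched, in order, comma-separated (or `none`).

1 → match
2 → no match
3 → no match
4 → no match
5 → no match
6 → no match

1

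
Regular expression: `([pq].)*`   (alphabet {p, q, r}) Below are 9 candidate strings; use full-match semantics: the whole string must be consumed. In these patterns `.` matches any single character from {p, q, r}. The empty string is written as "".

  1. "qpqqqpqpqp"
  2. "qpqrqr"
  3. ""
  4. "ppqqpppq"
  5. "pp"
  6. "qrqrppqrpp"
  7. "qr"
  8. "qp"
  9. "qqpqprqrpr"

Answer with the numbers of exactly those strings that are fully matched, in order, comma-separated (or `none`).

1, 2, 3, 4, 5, 6, 7, 8, 9

1 → match
2 → match
3 → match
4 → match
5 → match
6 → match
7 → match
8 → match
9 → match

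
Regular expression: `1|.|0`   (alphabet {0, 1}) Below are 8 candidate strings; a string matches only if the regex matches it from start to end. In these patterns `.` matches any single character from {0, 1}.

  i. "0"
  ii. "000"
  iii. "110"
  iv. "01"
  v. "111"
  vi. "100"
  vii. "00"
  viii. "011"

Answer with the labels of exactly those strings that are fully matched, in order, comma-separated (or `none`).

i. "0" → match
ii. "000" → no match
iii. "110" → no match
iv. "01" → no match
v. "111" → no match
vi. "100" → no match
vii. "00" → no match
viii. "011" → no match

i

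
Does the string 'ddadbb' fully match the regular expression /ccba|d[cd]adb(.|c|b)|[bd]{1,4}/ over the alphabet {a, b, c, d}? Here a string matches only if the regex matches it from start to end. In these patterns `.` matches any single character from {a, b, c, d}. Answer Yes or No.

Yes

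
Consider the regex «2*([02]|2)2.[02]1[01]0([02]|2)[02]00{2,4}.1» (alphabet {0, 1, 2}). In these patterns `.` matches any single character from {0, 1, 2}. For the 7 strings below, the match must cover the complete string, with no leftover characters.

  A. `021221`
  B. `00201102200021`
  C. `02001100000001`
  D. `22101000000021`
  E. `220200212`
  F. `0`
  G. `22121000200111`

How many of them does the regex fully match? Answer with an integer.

A → no match
B → no match
C → match
D → match
E → no match — must end with `1`
F → no match — must end with `1`
G → no match
Total matched: 2

2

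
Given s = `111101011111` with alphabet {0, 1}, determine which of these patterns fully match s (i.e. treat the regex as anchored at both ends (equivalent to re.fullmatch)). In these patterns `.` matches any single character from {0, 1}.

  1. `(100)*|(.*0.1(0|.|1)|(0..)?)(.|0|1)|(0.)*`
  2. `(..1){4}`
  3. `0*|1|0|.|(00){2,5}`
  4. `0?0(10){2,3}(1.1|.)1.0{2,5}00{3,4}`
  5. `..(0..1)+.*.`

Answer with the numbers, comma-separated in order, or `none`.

1 → no match
2 → match
3 → no match
4 → no match — must end with `0`
5 → no match

2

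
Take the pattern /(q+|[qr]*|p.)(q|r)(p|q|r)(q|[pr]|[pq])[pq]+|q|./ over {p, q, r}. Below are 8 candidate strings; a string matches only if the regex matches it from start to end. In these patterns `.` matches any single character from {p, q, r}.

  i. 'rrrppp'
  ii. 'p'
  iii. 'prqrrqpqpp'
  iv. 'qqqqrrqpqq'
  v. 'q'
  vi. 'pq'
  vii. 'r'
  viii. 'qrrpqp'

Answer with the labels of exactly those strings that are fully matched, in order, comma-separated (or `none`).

i, ii, iii, iv, v, vii, viii

i → match
ii → match
iii → match
iv → match
v → match
vi → no match
vii → match
viii → match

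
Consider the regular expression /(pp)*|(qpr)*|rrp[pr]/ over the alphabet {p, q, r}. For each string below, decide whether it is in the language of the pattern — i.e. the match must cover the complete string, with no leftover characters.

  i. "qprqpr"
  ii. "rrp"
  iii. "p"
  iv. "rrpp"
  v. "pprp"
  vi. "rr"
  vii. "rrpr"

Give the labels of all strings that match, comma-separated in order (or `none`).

i, iv, vii

i → match
ii → no match
iii → no match
iv → match
v → no match
vi → no match
vii → match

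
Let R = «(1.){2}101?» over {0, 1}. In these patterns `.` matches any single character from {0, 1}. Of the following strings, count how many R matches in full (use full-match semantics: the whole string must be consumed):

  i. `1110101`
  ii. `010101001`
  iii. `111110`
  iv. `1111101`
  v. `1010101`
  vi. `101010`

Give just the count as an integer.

i → match
ii → no match — must start with `1`
iii → match
iv → match
v → match
vi → match
Total matched: 5

5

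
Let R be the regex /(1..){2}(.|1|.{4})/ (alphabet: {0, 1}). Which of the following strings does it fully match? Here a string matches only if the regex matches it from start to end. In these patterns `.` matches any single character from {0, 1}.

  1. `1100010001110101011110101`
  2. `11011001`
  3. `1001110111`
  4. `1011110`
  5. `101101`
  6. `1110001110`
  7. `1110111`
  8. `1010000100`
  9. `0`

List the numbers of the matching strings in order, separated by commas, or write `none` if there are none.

3, 4

1 → no match
2. `11011001` → no match
3. `1001110111` → match
4. `1011110` → match
5. `101101` → no match
6. `1110001110` → no match
7. `1110111` → no match
8. `1010000100` → no match
9. `0` → no match — must start with `1`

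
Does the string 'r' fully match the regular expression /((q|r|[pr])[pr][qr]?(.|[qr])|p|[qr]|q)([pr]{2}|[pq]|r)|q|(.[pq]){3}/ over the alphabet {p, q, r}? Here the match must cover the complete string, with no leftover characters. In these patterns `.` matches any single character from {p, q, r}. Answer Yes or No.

No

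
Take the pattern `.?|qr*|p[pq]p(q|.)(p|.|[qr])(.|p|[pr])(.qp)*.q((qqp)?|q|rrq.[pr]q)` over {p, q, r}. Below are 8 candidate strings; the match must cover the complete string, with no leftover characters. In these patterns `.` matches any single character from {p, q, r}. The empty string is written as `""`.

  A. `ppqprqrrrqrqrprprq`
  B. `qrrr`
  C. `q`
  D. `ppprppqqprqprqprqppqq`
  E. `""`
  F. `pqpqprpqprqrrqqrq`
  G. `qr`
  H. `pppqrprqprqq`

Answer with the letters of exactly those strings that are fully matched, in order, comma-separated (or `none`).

B, C, D, E, F, G, H

A → no match
B. `qrrr` → match
C. `q` → match
D → match
E. `""` → match
F → match
G. `qr` → match
H. `pppqrprqprqq` → match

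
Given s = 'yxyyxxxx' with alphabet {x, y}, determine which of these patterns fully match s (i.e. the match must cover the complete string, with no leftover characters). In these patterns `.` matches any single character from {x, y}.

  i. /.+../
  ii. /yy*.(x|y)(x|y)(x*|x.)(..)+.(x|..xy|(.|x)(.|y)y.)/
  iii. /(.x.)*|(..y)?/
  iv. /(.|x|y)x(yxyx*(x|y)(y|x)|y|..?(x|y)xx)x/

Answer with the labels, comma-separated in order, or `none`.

i → match
ii → match
iii → no match
iv → match

i, ii, iv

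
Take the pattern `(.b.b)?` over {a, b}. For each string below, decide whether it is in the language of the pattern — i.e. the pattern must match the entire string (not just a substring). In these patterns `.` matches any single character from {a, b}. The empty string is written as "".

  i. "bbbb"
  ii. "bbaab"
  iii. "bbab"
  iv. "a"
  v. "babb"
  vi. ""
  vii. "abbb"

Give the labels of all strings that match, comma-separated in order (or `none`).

i → match
ii → no match
iii → match
iv → no match
v → no match
vi → match
vii → match

i, iii, vi, vii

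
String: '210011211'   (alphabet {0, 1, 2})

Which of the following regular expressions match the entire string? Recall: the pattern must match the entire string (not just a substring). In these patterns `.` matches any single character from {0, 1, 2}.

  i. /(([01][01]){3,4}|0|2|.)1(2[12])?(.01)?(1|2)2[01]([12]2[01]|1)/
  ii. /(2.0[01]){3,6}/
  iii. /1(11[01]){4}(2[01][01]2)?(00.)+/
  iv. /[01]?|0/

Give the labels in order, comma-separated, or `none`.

i

i → match
ii → no match
iii → no match — must start with '111'
iv → no match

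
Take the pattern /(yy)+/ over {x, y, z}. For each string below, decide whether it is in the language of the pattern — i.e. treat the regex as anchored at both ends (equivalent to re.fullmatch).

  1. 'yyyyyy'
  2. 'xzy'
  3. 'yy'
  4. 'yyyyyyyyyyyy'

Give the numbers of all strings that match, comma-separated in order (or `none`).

1, 3, 4

1 → match
2 → no match — must start with 'yy'
3 → match
4 → match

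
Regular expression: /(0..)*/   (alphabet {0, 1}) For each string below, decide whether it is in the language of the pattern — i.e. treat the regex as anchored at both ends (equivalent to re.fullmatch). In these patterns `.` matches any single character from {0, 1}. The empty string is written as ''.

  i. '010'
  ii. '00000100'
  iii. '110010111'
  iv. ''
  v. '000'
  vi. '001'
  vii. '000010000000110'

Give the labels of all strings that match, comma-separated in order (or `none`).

i → match
ii → no match
iii → no match
iv → match
v → match
vi → match
vii → no match

i, iv, v, vi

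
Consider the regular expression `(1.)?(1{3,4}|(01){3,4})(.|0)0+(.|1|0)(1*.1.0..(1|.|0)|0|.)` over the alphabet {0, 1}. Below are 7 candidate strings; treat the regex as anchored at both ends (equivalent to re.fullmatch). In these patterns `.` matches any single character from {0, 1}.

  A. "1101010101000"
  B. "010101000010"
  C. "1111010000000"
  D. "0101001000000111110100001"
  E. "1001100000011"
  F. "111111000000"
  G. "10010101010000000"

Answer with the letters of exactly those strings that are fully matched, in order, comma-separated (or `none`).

B, F, G

A → no match
B → match
C → no match
D → no match
E → no match
F → match
G → match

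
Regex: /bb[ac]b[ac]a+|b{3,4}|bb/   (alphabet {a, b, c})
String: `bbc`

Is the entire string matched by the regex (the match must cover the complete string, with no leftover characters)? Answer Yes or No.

No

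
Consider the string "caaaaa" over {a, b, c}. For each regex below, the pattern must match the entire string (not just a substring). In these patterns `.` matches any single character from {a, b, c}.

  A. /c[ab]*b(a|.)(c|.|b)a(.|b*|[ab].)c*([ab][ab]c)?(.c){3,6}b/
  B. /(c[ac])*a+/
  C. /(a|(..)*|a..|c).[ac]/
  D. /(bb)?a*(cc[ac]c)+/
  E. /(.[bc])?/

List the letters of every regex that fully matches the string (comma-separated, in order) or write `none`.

A → no match — must end with "cb"
B → match
C → match
D → no match — must end with "c"
E → no match

B, C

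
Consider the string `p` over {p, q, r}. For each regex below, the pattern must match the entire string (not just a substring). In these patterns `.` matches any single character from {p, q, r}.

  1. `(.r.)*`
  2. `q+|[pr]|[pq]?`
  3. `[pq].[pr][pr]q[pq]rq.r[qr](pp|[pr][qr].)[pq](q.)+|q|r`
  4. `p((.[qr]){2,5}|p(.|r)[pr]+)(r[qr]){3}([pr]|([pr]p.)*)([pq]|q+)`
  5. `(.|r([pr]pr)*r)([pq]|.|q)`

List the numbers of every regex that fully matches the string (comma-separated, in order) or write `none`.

2

1 → no match
2 → match
3 → no match
4 → no match
5 → no match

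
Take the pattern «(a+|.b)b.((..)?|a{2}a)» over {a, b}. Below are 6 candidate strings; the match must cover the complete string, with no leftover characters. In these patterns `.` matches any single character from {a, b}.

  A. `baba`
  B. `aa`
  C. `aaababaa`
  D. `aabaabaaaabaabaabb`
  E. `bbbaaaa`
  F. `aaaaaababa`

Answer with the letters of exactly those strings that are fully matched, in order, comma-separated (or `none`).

E, F

A → no match
B → no match
C → no match
D → no match
E → match
F → match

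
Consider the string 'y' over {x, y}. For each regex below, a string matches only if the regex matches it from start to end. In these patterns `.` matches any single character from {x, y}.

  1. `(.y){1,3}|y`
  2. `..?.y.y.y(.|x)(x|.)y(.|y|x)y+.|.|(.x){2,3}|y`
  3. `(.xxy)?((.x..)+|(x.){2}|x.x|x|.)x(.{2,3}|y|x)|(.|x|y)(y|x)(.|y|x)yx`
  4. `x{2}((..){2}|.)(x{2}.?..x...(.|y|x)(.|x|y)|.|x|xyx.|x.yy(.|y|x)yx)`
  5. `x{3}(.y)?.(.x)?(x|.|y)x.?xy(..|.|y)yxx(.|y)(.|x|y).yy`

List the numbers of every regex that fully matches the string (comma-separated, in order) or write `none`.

1 → match
2 → match
3 → no match
4 → no match — must start with 'x'
5 → no match — must start with 'x'

1, 2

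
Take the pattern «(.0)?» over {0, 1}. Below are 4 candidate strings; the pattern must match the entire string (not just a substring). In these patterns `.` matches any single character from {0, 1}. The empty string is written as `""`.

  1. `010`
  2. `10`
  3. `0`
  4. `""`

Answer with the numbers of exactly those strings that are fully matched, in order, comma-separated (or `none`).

2, 4

1 → no match
2 → match
3 → no match
4 → match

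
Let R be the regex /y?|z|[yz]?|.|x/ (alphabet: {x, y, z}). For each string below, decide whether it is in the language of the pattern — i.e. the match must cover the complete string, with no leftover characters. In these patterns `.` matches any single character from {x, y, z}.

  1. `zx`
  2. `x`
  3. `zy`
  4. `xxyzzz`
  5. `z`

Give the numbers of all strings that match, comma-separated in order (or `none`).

2, 5

1 → no match
2 → match
3 → no match
4 → no match
5 → match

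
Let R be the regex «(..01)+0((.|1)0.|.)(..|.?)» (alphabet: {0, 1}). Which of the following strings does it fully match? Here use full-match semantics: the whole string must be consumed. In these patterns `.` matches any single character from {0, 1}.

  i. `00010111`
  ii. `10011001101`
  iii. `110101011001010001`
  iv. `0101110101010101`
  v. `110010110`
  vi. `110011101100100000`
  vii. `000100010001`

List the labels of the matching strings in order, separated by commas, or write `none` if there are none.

i, iii, iv, vii

i → match
ii → no match
iii → match
iv → match
v → no match
vi → no match
vii → match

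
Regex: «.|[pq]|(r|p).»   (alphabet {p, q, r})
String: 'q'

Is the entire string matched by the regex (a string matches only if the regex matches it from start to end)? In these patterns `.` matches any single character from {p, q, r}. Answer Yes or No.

Yes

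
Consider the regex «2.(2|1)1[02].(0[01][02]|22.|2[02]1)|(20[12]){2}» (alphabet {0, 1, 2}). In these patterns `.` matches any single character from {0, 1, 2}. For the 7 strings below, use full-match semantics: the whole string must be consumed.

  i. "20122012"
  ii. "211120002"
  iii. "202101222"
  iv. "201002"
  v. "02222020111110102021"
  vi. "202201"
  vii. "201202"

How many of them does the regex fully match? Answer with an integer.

4

i. "20122012" → no match
ii. "211120002" → match
iii. "202101222" → match
iv. "201002" → no match
v → no match
vi. "202201" → match
vii. "201202" → match
Total matched: 4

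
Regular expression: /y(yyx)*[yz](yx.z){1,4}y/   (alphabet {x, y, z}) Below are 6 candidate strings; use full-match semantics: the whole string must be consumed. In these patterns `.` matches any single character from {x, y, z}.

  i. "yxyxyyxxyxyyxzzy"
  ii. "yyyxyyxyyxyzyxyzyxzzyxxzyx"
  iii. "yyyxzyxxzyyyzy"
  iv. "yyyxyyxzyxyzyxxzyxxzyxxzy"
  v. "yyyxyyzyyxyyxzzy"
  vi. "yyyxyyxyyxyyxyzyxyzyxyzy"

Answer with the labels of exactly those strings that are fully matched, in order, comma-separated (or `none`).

iv, vi

i → no match
ii → no match — must end with "zy"
iii → no match
iv → match
v → no match
vi → match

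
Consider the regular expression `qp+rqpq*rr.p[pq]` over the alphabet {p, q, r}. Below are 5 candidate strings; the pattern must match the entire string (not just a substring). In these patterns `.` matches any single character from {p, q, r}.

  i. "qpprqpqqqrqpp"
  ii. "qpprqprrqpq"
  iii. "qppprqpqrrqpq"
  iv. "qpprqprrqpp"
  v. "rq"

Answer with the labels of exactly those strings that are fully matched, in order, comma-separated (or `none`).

ii, iii, iv

i → no match
ii → match
iii → match
iv → match
v → no match — must start with "qp"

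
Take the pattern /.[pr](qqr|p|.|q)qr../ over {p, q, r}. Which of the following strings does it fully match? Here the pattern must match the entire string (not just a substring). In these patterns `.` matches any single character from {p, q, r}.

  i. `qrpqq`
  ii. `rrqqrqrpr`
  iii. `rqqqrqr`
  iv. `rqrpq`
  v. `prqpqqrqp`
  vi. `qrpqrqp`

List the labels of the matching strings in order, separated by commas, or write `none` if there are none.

i → no match
ii → match
iii → no match
iv → no match
v → no match
vi → match

ii, vi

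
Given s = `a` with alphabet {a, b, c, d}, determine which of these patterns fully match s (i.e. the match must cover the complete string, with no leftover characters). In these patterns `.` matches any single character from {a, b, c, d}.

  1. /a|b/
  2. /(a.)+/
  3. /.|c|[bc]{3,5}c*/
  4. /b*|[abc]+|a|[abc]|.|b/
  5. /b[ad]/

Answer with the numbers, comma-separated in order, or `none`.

1 → match
2 → no match
3 → match
4 → match
5 → no match — must start with `b`

1, 3, 4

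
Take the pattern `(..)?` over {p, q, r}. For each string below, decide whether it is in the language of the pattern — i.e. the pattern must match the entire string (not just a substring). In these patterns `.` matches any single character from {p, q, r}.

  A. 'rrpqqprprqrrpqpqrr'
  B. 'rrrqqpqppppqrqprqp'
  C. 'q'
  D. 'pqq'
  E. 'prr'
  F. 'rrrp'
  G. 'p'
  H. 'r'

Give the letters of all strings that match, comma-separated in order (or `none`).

none

A → no match
B → no match
C → no match
D → no match
E → no match
F → no match
G → no match
H → no match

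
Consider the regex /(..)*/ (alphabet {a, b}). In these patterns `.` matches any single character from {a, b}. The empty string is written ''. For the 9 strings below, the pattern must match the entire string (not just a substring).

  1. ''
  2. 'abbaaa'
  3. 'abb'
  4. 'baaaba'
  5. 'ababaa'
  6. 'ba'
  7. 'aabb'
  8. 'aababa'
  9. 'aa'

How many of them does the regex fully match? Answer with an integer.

8

1 → match
2 → match
3 → no match
4 → match
5 → match
6 → match
7 → match
8 → match
9 → match
Total matched: 8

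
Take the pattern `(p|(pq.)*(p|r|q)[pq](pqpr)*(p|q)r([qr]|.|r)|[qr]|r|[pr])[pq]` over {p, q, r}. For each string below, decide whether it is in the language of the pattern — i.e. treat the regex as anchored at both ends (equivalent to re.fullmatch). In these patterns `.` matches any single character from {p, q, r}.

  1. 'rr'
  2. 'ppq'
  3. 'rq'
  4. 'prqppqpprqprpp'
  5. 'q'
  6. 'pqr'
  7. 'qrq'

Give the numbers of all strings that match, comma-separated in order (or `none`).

1 → no match
2 → no match
3 → match
4 → no match
5 → no match
6 → no match
7 → no match

3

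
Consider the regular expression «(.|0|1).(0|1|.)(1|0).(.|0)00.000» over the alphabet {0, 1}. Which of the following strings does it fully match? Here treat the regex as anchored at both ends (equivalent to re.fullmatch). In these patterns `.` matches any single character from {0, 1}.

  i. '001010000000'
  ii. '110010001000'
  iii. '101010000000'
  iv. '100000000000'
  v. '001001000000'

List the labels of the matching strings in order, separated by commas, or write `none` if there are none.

i, ii, iii, iv, v

i → match
ii → match
iii → match
iv → match
v → match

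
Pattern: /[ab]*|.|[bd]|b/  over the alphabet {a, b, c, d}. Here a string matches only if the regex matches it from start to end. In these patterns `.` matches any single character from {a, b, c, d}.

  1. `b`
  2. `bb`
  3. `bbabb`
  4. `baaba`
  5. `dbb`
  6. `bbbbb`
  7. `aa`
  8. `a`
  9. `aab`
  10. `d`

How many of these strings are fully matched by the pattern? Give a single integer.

9

1 → match
2 → match
3 → match
4 → match
5 → no match
6 → match
7 → match
8 → match
9 → match
10 → match
Total matched: 9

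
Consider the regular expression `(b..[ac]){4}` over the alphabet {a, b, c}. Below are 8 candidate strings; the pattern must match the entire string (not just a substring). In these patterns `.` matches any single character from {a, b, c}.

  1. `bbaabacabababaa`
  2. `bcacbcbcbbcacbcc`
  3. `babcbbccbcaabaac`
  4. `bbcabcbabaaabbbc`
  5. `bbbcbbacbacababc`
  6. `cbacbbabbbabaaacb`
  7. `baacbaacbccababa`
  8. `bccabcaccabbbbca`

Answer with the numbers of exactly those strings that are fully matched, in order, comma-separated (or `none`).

3, 4, 5, 7

1 → no match
2 → no match
3 → match
4 → match
5 → match
6 → no match — must start with `b`
7 → match
8 → no match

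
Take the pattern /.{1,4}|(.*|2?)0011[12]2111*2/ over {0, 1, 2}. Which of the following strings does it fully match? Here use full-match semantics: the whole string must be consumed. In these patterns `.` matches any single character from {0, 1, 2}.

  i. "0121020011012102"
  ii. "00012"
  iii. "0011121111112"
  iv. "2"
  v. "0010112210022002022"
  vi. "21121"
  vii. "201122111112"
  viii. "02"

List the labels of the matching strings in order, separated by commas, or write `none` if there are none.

iii, iv, viii

i → no match
ii → no match
iii → match
iv → match
v → no match
vi → no match
vii → no match
viii → match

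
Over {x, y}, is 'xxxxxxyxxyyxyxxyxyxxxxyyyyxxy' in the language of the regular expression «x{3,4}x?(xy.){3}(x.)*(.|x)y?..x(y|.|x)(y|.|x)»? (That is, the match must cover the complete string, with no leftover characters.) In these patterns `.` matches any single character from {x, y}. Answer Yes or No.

Yes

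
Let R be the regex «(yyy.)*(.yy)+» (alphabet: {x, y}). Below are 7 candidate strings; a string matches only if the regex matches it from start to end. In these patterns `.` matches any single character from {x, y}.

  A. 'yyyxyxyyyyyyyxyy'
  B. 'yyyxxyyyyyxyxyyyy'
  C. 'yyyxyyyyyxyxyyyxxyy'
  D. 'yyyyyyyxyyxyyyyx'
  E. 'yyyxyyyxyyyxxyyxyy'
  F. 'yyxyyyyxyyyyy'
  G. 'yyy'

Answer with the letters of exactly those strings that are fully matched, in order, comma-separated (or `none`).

A → no match
B → no match
C → no match
D → no match — must end with 'yy'
E → match
F → no match
G → match

E, G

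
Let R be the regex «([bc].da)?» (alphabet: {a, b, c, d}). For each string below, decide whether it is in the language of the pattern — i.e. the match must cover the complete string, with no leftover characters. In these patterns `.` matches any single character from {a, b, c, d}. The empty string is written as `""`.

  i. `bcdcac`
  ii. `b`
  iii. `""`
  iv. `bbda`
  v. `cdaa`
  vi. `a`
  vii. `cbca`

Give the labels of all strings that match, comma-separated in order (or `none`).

i → no match
ii → no match
iii → match
iv → match
v → no match
vi → no match
vii → no match

iii, iv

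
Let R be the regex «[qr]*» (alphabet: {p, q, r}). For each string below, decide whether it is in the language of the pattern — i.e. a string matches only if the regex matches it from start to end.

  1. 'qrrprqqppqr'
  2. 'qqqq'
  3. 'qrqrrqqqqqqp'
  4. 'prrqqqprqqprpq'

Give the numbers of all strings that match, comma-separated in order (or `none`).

1. 'qrrprqqppqr' → no match
2. 'qqqq' → match
3. 'qrqrrqqqqqqp' → no match
4 → no match

2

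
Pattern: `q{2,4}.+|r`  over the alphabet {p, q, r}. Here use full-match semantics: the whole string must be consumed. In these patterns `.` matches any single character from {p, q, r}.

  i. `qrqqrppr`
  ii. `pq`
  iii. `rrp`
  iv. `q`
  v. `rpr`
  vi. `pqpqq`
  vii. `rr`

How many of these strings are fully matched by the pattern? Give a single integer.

i → no match
ii → no match
iii → no match
iv → no match
v → no match
vi → no match
vii → no match
Total matched: 0

0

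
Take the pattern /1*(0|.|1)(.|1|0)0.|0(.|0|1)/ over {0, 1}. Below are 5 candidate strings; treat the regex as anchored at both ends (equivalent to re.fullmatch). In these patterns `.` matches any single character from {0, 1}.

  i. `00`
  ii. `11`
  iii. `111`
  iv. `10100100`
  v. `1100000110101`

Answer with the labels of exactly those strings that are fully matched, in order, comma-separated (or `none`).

i → match
ii → no match
iii → no match
iv → no match
v → no match

i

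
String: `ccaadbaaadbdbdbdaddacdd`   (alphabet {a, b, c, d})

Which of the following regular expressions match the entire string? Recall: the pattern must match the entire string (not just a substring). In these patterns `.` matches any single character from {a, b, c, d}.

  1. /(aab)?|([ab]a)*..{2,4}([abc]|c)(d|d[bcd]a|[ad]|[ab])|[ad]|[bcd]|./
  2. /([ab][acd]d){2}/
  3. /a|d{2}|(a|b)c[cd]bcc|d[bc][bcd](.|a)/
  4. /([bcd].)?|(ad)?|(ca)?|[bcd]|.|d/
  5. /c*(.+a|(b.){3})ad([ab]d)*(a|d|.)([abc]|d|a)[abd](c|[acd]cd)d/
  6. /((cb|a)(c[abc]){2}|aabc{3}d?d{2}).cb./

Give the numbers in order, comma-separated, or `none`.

1 → no match
2 → no match
3 → no match
4 → no match
5 → match
6 → no match

5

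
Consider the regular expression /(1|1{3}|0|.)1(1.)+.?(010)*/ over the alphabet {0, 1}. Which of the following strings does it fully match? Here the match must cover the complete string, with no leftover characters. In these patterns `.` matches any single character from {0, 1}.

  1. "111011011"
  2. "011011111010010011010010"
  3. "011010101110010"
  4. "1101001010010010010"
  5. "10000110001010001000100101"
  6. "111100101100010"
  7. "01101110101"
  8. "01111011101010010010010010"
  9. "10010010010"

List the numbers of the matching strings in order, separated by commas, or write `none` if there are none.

1 → no match
2 → no match
3 → match
4 → no match
5 → no match
6 → no match
7 → match
8 → match
9 → no match

3, 7, 8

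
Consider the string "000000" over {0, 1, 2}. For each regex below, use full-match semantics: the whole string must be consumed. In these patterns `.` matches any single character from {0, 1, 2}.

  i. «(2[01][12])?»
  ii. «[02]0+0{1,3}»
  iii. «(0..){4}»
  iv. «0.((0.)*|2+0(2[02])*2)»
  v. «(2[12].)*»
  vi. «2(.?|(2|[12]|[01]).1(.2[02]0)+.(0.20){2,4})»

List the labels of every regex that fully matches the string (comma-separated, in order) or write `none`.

i → no match
ii → match
iii → no match
iv → match
v → no match
vi → no match — must start with "2"

ii, iv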